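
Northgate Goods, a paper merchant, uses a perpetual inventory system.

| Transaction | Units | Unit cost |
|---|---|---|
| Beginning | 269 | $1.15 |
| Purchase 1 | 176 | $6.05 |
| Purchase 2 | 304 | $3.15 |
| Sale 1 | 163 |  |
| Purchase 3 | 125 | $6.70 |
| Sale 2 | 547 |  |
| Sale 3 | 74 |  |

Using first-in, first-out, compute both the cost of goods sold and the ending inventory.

COGS = $2,566.25; ending inventory = $603.00

Sale 1 (163) [FIFO — oldest first]: 163 @ $1.15 = $187.45
Sale 2 (547) [FIFO — oldest first]: 106 @ $1.15 + 176 @ $6.05 + 265 @ $3.15 = $2,021.45
Sale 3 (74) [FIFO — oldest first]: 39 @ $3.15 + 35 @ $6.70 = $357.35
Total COGS = $187.45 + $2,021.45 + $357.35 = $2,566.25
Ending inventory: 90 @ $6.70 = $603.00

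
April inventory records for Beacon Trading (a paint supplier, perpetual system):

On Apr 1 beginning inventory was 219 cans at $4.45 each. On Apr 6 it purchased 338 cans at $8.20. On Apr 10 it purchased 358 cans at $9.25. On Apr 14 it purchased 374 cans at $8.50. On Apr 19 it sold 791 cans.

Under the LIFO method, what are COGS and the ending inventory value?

COGS = $6,974.30; ending inventory = $3,262.35

Apr 19, 791 sold [LIFO — newest first]: 374 @ $8.50 + 358 @ $9.25 + 59 @ $8.20 = $6,974.30
Ending inventory: 219 @ $4.45 + 279 @ $8.20 = $3,262.35
Check: goods available $10,236.65 = COGS $6,974.30 + ending $3,262.35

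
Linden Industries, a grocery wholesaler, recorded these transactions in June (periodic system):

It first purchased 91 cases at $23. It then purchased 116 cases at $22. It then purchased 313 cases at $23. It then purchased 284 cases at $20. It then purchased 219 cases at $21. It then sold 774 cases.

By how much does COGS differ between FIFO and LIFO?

$412

FIFO COGS: 91 @ $23 + 116 @ $22 + 313 @ $23 + 254 @ $20 = $16,924
LIFO COGS: 219 @ $21 + 284 @ $20 + 271 @ $23 = $16,512
Difference = |$16,924 − $16,512| = $412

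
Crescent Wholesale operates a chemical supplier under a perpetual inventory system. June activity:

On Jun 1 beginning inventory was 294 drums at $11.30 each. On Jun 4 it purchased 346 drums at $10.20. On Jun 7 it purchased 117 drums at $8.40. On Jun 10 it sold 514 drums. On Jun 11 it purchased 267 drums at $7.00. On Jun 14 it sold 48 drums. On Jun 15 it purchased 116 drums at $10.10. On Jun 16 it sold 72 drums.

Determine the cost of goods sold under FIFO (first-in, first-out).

Jun 10, 514 sold [FIFO — oldest first]: 294 @ $11.30 + 220 @ $10.20 = $5,566.20
Jun 14, 48 sold [FIFO — oldest first]: 48 @ $10.20 = $489.60
Jun 16, 72 sold [FIFO — oldest first]: 72 @ $10.20 = $734.40
Total COGS = $5,566.20 + $489.60 + $734.40 = $6,790.20
Ending inventory: 6 @ $10.20 + 117 @ $8.40 + 267 @ $7.00 + 116 @ $10.10 = $4,084.60

COGS = $6,790.20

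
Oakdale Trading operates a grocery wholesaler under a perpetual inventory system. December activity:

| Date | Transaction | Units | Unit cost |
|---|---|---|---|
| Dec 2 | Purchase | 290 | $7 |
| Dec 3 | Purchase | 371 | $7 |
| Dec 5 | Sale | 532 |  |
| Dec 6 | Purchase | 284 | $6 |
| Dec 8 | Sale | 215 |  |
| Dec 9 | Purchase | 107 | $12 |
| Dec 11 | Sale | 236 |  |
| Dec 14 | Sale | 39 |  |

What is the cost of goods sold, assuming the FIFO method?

COGS = $7,255

Dec 5, 532 sold [FIFO — oldest first]: 290 @ $7 + 242 @ $7 = $3,724
Dec 8, 215 sold [FIFO — oldest first]: 129 @ $7 + 86 @ $6 = $1,419
Dec 11, 236 sold [FIFO — oldest first]: 198 @ $6 + 38 @ $12 = $1,644
Dec 14, 39 sold [FIFO — oldest first]: 39 @ $12 = $468
Total COGS = $3,724 + $1,419 + $1,644 + $468 = $7,255
Ending inventory: 30 @ $12 = $360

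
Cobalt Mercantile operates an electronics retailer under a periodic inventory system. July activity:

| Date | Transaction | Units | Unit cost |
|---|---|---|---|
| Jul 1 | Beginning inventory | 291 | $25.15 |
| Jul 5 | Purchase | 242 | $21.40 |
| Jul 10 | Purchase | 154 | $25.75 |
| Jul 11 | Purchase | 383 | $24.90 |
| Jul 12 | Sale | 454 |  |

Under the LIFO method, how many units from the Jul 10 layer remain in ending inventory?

83

Jul 12, 454 sold [LIFO — newest first]: 383 @ $24.90 + 71 @ $25.75 = $11,364.95
Ending inventory: 291 @ $25.15 + 242 @ $21.40 + 83 @ $25.75 = $14,634.70
Check: goods available $25,999.65 = COGS $11,364.95 + ending $14,634.70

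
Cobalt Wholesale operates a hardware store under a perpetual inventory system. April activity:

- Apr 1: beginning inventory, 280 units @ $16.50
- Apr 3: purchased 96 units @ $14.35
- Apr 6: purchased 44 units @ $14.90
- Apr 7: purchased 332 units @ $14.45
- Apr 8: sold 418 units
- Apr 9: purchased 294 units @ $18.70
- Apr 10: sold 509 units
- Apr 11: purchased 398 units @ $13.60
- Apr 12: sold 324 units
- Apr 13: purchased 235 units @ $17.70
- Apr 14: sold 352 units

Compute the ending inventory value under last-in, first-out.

Apr 8, 418 sold [LIFO — newest first]: 332 @ $14.45 + 44 @ $14.90 + 42 @ $14.35 = $6,055.70
Apr 10, 509 sold [LIFO — newest first]: 294 @ $18.70 + 54 @ $14.35 + 161 @ $16.50 = $8,929.20
Apr 12, 324 sold [LIFO — newest first]: 324 @ $13.60 = $4,406.40
Apr 14, 352 sold [LIFO — newest first]: 235 @ $17.70 + 74 @ $13.60 + 43 @ $16.50 = $5,875.40
Total COGS = $6,055.70 + $8,929.20 + $4,406.40 + $5,875.40 = $25,266.70
Ending inventory: 76 @ $16.50 = $1,254.00

Ending inventory = $1,254.00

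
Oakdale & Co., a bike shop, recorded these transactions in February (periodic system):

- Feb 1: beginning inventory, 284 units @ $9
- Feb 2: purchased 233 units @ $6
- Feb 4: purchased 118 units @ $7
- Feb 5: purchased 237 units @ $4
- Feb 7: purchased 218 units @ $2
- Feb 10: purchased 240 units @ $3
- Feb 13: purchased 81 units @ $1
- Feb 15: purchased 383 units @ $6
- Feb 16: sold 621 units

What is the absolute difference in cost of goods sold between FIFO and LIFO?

$1,832

FIFO COGS: 284 @ $9 + 233 @ $6 + 104 @ $7 = $4,682
LIFO COGS: 383 @ $6 + 81 @ $1 + 157 @ $3 = $2,850
Difference = |$4,682 − $2,850| = $1,832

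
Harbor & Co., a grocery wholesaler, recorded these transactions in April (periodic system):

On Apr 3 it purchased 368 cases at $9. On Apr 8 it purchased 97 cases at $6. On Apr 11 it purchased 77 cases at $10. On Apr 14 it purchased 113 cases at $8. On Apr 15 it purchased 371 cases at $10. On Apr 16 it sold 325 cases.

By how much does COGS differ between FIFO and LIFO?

$325

FIFO COGS: 325 @ $9 = $2,925
LIFO COGS: 325 @ $10 = $3,250
Difference = |$2,925 − $3,250| = $325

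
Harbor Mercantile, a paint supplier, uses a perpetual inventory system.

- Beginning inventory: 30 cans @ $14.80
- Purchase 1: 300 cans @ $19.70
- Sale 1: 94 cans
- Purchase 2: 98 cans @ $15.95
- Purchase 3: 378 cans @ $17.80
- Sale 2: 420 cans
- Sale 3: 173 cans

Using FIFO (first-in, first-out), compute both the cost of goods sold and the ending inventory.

Sale 1 (94) [FIFO — oldest first]: 30 @ $14.80 + 64 @ $19.70 = $1,704.80
Sale 2 (420) [FIFO — oldest first]: 236 @ $19.70 + 98 @ $15.95 + 86 @ $17.80 = $7,743.10
Sale 3 (173) [FIFO — oldest first]: 173 @ $17.80 = $3,079.40
Total COGS = $1,704.80 + $7,743.10 + $3,079.40 = $12,527.30
Ending inventory: 119 @ $17.80 = $2,118.20
Check: goods available $14,645.50 = COGS $12,527.30 + ending $2,118.20

COGS = $12,527.30; ending inventory = $2,118.20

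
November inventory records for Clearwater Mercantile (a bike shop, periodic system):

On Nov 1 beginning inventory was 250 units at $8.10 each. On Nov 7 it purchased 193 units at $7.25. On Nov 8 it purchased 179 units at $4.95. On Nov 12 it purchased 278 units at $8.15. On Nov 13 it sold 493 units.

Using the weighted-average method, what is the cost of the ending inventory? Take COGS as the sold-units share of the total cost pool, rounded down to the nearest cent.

Nov 13, sell 493: 493/900 × $6,576.00 → $3,602.18
Ending inventory (cost pool remaining) = $2,973.82

Ending inventory = $2,973.82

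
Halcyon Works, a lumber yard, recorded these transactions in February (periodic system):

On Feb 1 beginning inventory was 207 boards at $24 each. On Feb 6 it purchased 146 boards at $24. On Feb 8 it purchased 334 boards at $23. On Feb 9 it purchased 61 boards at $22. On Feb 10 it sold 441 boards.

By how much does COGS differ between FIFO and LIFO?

FIFO COGS: 207 @ $24 + 146 @ $24 + 88 @ $23 = $10,496
LIFO COGS: 61 @ $22 + 334 @ $23 + 46 @ $24 = $10,128
Difference = |$10,496 − $10,128| = $368

$368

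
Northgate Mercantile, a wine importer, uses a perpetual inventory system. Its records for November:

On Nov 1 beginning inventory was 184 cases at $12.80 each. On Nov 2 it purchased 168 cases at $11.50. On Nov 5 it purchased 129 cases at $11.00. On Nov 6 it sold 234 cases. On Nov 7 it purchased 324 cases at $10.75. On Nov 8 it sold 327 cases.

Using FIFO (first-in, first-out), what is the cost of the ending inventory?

Nov 6, 234 sold [FIFO — oldest first]: 184 @ $12.80 + 50 @ $11.50 = $2,930.20
Nov 8, 327 sold [FIFO — oldest first]: 118 @ $11.50 + 129 @ $11.00 + 80 @ $10.75 = $3,636.00
Total COGS = $2,930.20 + $3,636.00 = $6,566.20
Ending inventory: 244 @ $10.75 = $2,623.00
Check: goods available $9,189.20 = COGS $6,566.20 + ending $2,623.00

Ending inventory = $2,623.00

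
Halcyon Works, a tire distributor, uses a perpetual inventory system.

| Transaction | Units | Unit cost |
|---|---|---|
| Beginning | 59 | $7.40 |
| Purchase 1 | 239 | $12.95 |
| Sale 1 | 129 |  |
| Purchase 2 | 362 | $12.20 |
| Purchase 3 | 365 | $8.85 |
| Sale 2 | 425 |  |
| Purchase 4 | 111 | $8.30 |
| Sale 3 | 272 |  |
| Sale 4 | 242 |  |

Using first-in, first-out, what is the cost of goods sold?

COGS = $11,535.20

Sale 1 (129) [FIFO — oldest first]: 59 @ $7.40 + 70 @ $12.95 = $1,343.10
Sale 2 (425) [FIFO — oldest first]: 169 @ $12.95 + 256 @ $12.20 = $5,311.75
Sale 3 (272) [FIFO — oldest first]: 106 @ $12.20 + 166 @ $8.85 = $2,762.30
Sale 4 (242) [FIFO — oldest first]: 199 @ $8.85 + 43 @ $8.30 = $2,118.05
Total COGS = $1,343.10 + $5,311.75 + $2,762.30 + $2,118.05 = $11,535.20
Ending inventory: 68 @ $8.30 = $564.40
Check: goods available $12,099.60 = COGS $11,535.20 + ending $564.40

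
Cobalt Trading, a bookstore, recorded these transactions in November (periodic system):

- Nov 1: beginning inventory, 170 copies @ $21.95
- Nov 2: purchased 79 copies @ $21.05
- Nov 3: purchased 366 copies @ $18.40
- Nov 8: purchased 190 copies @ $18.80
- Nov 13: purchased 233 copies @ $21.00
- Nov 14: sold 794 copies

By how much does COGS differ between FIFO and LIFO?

$189.40

FIFO COGS: 170 @ $21.95 + 79 @ $21.05 + 366 @ $18.40 + 179 @ $18.80 = $15,494.05
LIFO COGS: 233 @ $21.00 + 190 @ $18.80 + 366 @ $18.40 + 5 @ $21.05 = $15,304.65
Difference = |$15,494.05 − $15,304.65| = $189.40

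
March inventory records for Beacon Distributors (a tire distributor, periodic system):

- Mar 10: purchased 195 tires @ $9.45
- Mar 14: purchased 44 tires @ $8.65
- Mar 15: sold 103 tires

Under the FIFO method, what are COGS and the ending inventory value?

Mar 15, 103 sold [FIFO — oldest first]: 103 @ $9.45 = $973.35
Ending inventory: 92 @ $9.45 + 44 @ $8.65 = $1,250.00

COGS = $973.35; ending inventory = $1,250.00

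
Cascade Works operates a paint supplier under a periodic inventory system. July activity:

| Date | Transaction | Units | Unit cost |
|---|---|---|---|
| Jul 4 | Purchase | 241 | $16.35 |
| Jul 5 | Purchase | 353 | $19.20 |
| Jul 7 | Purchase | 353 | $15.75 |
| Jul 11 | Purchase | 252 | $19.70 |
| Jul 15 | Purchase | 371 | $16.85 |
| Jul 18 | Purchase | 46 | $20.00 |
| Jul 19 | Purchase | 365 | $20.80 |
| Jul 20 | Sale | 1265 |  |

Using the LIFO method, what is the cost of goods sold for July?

COGS = $23,366.00

Jul 20, 1265 sold [LIFO — newest first]: 365 @ $20.80 + 46 @ $20.00 + 371 @ $16.85 + 252 @ $19.70 + 231 @ $15.75 = $23,366.00
Ending inventory: 241 @ $16.35 + 353 @ $19.20 + 122 @ $15.75 = $12,639.45
Check: goods available $36,005.45 = COGS $23,366.00 + ending $12,639.45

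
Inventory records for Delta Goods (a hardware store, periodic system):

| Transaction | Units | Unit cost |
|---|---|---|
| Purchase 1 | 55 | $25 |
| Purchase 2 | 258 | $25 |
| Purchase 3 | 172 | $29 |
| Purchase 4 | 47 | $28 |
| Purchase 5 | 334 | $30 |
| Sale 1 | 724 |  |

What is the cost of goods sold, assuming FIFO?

COGS = $19,889

Sale 1 (724) [FIFO — oldest first]: 55 @ $25 + 258 @ $25 + 172 @ $29 + 47 @ $28 + 192 @ $30 = $19,889
Ending inventory: 142 @ $30 = $4,260
Check: goods available $24,149 = COGS $19,889 + ending $4,260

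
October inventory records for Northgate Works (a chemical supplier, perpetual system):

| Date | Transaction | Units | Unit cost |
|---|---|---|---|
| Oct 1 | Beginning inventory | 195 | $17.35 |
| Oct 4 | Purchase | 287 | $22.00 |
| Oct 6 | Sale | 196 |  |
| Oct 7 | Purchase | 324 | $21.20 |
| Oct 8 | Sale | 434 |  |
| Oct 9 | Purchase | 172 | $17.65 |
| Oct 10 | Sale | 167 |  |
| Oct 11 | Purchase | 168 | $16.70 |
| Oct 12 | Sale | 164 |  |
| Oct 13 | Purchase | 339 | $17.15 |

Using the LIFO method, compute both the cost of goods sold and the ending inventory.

COGS = $19,198.80; ending inventory = $9,022.50

Oct 6, 196 sold [LIFO — newest first]: 196 @ $22.00 = $4,312.00
Oct 8, 434 sold [LIFO — newest first]: 324 @ $21.20 + 91 @ $22.00 + 19 @ $17.35 = $9,200.45
Oct 10, 167 sold [LIFO — newest first]: 167 @ $17.65 = $2,947.55
Oct 12, 164 sold [LIFO — newest first]: 164 @ $16.70 = $2,738.80
Total COGS = $4,312.00 + $9,200.45 + $2,947.55 + $2,738.80 = $19,198.80
Ending inventory: 176 @ $17.35 + 5 @ $17.65 + 4 @ $16.70 + 339 @ $17.15 = $9,022.50
Check: goods available $28,221.30 = COGS $19,198.80 + ending $9,022.50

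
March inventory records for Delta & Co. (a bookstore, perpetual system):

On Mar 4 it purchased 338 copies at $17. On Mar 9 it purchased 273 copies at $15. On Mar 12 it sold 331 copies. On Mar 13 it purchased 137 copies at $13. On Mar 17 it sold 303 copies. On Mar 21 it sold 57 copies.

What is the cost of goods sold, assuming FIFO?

Mar 12, 331 sold [FIFO — oldest first]: 331 @ $17 = $5,627
Mar 17, 303 sold [FIFO — oldest first]: 7 @ $17 + 273 @ $15 + 23 @ $13 = $4,513
Mar 21, 57 sold [FIFO — oldest first]: 57 @ $13 = $741
Total COGS = $5,627 + $4,513 + $741 = $10,881
Ending inventory: 57 @ $13 = $741

COGS = $10,881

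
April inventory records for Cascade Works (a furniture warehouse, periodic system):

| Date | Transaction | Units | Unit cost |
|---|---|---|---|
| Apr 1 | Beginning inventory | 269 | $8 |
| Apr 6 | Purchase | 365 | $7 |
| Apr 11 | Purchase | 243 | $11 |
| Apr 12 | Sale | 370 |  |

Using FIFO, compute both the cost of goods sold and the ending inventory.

Apr 12, 370 sold [FIFO — oldest first]: 269 @ $8 + 101 @ $7 = $2,859
Ending inventory: 264 @ $7 + 243 @ $11 = $4,521
Check: goods available $7,380 = COGS $2,859 + ending $4,521

COGS = $2,859; ending inventory = $4,521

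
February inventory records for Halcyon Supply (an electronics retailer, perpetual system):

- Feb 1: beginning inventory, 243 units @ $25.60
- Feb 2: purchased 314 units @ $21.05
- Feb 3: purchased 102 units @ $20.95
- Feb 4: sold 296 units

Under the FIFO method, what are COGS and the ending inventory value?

COGS = $7,336.45; ending inventory = $7,630.95

Feb 4, 296 sold [FIFO — oldest first]: 243 @ $25.60 + 53 @ $21.05 = $7,336.45
Ending inventory: 261 @ $21.05 + 102 @ $20.95 = $7,630.95
Check: goods available $14,967.40 = COGS $7,336.45 + ending $7,630.95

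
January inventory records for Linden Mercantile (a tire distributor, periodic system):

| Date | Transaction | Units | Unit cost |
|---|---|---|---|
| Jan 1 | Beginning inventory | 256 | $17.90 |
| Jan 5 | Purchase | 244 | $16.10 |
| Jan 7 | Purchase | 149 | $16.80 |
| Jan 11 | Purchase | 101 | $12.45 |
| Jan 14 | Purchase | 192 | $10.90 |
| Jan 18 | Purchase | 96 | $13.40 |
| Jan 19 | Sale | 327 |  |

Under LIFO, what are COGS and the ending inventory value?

Jan 19, 327 sold [LIFO — newest first]: 96 @ $13.40 + 192 @ $10.90 + 39 @ $12.45 = $3,864.75
Ending inventory: 256 @ $17.90 + 244 @ $16.10 + 149 @ $16.80 + 62 @ $12.45 = $11,785.90

COGS = $3,864.75; ending inventory = $11,785.90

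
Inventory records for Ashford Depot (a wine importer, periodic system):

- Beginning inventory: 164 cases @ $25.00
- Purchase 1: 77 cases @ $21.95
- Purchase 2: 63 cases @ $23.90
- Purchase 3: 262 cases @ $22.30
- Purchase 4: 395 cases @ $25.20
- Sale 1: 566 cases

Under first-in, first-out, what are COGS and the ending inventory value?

COGS = $13,138.45; ending inventory = $9,954.00

Sale 1 (566) [FIFO — oldest first]: 164 @ $25.00 + 77 @ $21.95 + 63 @ $23.90 + 262 @ $22.30 = $13,138.45
Ending inventory: 395 @ $25.20 = $9,954.00
Check: goods available $23,092.45 = COGS $13,138.45 + ending $9,954.00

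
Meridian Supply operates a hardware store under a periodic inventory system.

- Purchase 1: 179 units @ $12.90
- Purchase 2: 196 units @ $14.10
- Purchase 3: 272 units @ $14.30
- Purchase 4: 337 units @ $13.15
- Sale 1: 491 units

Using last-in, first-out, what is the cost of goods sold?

COGS = $6,633.75

Sale 1 (491) [LIFO — newest first]: 337 @ $13.15 + 154 @ $14.30 = $6,633.75
Ending inventory: 179 @ $12.90 + 196 @ $14.10 + 118 @ $14.30 = $6,760.10
Check: goods available $13,393.85 = COGS $6,633.75 + ending $6,760.10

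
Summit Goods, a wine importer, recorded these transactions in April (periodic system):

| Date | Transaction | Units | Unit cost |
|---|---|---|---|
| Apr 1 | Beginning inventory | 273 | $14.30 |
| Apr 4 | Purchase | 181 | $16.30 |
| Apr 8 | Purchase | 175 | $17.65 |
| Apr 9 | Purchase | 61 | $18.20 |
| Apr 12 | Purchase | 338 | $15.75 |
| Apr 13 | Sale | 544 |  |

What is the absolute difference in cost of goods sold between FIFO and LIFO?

$550.25

FIFO COGS: 273 @ $14.30 + 181 @ $16.30 + 90 @ $17.65 = $8,442.70
LIFO COGS: 338 @ $15.75 + 61 @ $18.20 + 145 @ $17.65 = $8,992.95
Difference = |$8,442.70 − $8,992.95| = $550.25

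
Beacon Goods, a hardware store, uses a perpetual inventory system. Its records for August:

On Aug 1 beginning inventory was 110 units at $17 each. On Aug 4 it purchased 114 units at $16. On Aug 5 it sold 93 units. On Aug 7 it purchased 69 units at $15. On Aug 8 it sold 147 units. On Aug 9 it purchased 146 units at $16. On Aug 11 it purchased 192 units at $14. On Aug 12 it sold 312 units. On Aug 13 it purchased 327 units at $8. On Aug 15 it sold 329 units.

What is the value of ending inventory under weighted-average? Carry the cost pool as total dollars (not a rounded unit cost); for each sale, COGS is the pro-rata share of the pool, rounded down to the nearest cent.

After Aug 1: 110 on hand, pool $1,870.00 (≈ $17.0000 each)
After Aug 4: 224 on hand, pool $3,694.00 (≈ $16.4911 each)
Aug 5, sell 93: 93/224 × $3,694.00 → $1,533.66
After Aug 7: 200 on hand, pool $3,195.34 (≈ $15.9767 each)
Aug 8, sell 147: 147/200 × $3,195.34 → $2,348.57
After Aug 9: 199 on hand, pool $3,182.77 (≈ $15.9938 each)
After Aug 11: 391 on hand, pool $5,870.77 (≈ $15.0148 each)
Aug 12, sell 312: 312/391 × $5,870.77 → $4,684.60
After Aug 13: 406 on hand, pool $3,802.17 (≈ $9.3650 each)
Aug 15, sell 329: 329/406 × $3,802.17 → $3,081.06
Total COGS = $1,533.66 + $2,348.57 + $4,684.60 + $3,081.06 = $11,647.89
Ending inventory (cost pool remaining) = $721.11

Ending inventory = $721.11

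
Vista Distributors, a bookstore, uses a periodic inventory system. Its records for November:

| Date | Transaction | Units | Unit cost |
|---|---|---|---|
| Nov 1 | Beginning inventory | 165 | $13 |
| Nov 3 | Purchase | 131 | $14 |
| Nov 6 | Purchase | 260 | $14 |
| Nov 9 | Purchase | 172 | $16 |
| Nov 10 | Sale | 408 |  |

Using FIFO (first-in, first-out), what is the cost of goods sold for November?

COGS = $5,547

Nov 10, 408 sold [FIFO — oldest first]: 165 @ $13 + 131 @ $14 + 112 @ $14 = $5,547
Ending inventory: 148 @ $14 + 172 @ $16 = $4,824
Check: goods available $10,371 = COGS $5,547 + ending $4,824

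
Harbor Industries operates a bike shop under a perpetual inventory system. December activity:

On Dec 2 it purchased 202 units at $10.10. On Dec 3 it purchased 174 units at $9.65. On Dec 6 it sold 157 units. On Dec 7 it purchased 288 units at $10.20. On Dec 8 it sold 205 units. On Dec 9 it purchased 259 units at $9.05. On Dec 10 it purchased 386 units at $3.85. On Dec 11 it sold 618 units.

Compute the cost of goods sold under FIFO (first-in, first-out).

COGS = $9,220.30

Dec 6, 157 sold [FIFO — oldest first]: 157 @ $10.10 = $1,585.70
Dec 8, 205 sold [FIFO — oldest first]: 45 @ $10.10 + 160 @ $9.65 = $1,998.50
Dec 11, 618 sold [FIFO — oldest first]: 14 @ $9.65 + 288 @ $10.20 + 259 @ $9.05 + 57 @ $3.85 = $5,636.10
Total COGS = $1,585.70 + $1,998.50 + $5,636.10 = $9,220.30
Ending inventory: 329 @ $3.85 = $1,266.65
Check: goods available $10,486.95 = COGS $9,220.30 + ending $1,266.65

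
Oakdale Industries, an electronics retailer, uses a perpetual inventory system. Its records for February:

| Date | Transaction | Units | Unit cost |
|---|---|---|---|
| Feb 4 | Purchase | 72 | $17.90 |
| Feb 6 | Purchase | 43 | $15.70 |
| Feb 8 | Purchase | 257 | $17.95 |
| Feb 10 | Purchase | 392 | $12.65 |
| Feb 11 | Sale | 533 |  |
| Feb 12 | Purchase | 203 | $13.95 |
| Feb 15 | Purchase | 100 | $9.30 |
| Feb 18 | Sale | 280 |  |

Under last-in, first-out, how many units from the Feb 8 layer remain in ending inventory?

Feb 11, 533 sold [LIFO — newest first]: 392 @ $12.65 + 141 @ $17.95 = $7,489.75
Feb 18, 280 sold [LIFO — newest first]: 100 @ $9.30 + 180 @ $13.95 = $3,441.00
Total COGS = $7,489.75 + $3,441.00 = $10,930.75
Ending inventory: 72 @ $17.90 + 43 @ $15.70 + 116 @ $17.95 + 23 @ $13.95 = $4,366.95
Check: goods available $15,297.70 = COGS $10,930.75 + ending $4,366.95

116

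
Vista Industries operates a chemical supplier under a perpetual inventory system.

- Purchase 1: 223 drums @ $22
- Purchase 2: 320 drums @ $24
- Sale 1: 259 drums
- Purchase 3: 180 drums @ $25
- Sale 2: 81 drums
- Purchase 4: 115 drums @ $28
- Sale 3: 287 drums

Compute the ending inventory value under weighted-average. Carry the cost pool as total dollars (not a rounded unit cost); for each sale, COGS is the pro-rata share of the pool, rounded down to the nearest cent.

After Purchase 1: 223 on hand, pool $4,906.00 (≈ $22.0000 each)
After Purchase 2: 543 on hand, pool $12,586.00 (≈ $23.1786 each)
Sale 1, sell 259: 259/543 × $12,586.00 → $6,003.26
After Purchase 3: 464 on hand, pool $11,082.74 (≈ $23.8852 each)
Sale 2, sell 81: 81/464 × $11,082.74 → $1,934.70
After Purchase 4: 498 on hand, pool $12,368.04 (≈ $24.8354 each)
Sale 3, sell 287: 287/498 × $12,368.04 → $7,127.76
Total COGS = $6,003.26 + $1,934.70 + $7,127.76 = $15,065.72
Ending inventory (cost pool remaining) = $5,240.28
Check: goods available $20,306.00 = COGS $15,065.72 + ending $5,240.28

Ending inventory = $5,240.28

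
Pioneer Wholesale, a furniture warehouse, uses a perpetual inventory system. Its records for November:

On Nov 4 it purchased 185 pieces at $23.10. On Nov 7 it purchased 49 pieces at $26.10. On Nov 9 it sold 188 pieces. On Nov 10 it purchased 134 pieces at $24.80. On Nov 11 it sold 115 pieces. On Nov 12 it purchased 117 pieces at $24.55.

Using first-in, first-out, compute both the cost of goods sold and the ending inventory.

Nov 9, 188 sold [FIFO — oldest first]: 185 @ $23.10 + 3 @ $26.10 = $4,351.80
Nov 11, 115 sold [FIFO — oldest first]: 46 @ $26.10 + 69 @ $24.80 = $2,911.80
Total COGS = $4,351.80 + $2,911.80 = $7,263.60
Ending inventory: 65 @ $24.80 + 117 @ $24.55 = $4,484.35

COGS = $7,263.60; ending inventory = $4,484.35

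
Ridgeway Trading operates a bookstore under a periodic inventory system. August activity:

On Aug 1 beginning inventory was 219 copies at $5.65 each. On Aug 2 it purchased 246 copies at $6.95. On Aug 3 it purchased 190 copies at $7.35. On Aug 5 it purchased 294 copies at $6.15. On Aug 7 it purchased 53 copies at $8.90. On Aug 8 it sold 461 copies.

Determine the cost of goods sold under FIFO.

COGS = $2,919.25

Aug 8, 461 sold [FIFO — oldest first]: 219 @ $5.65 + 242 @ $6.95 = $2,919.25
Ending inventory: 4 @ $6.95 + 190 @ $7.35 + 294 @ $6.15 + 53 @ $8.90 = $3,704.10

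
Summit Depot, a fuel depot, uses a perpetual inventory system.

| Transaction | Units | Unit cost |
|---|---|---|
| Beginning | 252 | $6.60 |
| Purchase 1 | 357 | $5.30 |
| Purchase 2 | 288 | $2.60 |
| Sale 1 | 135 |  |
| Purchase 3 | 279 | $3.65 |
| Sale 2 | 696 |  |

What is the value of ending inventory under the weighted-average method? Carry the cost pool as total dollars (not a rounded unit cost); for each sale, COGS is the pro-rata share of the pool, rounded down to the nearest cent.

After Beginning: 252 on hand, pool $1,663.20 (≈ $6.6000 each)
After Purchase 1: 609 on hand, pool $3,555.30 (≈ $5.8379 each)
After Purchase 2: 897 on hand, pool $4,304.10 (≈ $4.7983 each)
Sale 1, sell 135: 135/897 × $4,304.10 → $647.77
After Purchase 3: 1041 on hand, pool $4,674.68 (≈ $4.4906 each)
Sale 2, sell 696: 696/1041 × $4,674.68 → $3,125.43
Total COGS = $647.77 + $3,125.43 = $3,773.20
Ending inventory (cost pool remaining) = $1,549.25

Ending inventory = $1,549.25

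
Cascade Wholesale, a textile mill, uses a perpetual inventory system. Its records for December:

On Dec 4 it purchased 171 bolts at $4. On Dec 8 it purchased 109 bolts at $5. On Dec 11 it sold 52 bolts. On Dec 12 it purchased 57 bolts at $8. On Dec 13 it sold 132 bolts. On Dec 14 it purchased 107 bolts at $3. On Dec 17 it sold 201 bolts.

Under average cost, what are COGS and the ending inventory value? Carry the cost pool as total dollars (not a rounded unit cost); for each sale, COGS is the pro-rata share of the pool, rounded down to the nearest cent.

COGS = $1,755.69; ending inventory = $250.31

After Dec 4: 171 on hand, pool $684.00 (≈ $4.0000 each)
After Dec 8: 280 on hand, pool $1,229.00 (≈ $4.3893 each)
Dec 11, sell 52: 52/280 × $1,229.00 → $228.24
After Dec 12: 285 on hand, pool $1,456.76 (≈ $5.1114 each)
Dec 13, sell 132: 132/285 × $1,456.76 → $674.70
After Dec 14: 260 on hand, pool $1,103.06 (≈ $4.2425 each)
Dec 17, sell 201: 201/260 × $1,103.06 → $852.75
Total COGS = $228.24 + $674.70 + $852.75 = $1,755.69
Ending inventory (cost pool remaining) = $250.31
Check: goods available $2,006.00 = COGS $1,755.69 + ending $250.31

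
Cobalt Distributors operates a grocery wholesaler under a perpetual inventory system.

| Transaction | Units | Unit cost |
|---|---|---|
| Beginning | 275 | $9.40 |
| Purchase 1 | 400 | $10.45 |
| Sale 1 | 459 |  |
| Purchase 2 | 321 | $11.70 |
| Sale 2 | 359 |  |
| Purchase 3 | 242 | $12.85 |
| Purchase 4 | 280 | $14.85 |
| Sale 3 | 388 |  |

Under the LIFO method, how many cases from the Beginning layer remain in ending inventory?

178

Sale 1 (459) [LIFO — newest first]: 400 @ $10.45 + 59 @ $9.40 = $4,734.60
Sale 2 (359) [LIFO — newest first]: 321 @ $11.70 + 38 @ $9.40 = $4,112.90
Sale 3 (388) [LIFO — newest first]: 280 @ $14.85 + 108 @ $12.85 = $5,545.80
Total COGS = $4,734.60 + $4,112.90 + $5,545.80 = $14,393.30
Ending inventory: 178 @ $9.40 + 134 @ $12.85 = $3,395.10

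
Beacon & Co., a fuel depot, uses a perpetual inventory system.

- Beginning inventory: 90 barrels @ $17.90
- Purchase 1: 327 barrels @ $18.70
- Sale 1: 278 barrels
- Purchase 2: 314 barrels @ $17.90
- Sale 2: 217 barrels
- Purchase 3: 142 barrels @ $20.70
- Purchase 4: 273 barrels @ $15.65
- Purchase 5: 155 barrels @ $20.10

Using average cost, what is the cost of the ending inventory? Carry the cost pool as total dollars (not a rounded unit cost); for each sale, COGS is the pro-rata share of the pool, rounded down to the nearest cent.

After Beginning: 90 on hand, pool $1,611.00 (≈ $17.9000 each)
After Purchase 1: 417 on hand, pool $7,725.90 (≈ $18.5273 each)
Sale 1, sell 278: 278/417 × $7,725.90 → $5,150.60
After Purchase 2: 453 on hand, pool $8,195.90 (≈ $18.0925 each)
Sale 2, sell 217: 217/453 × $8,195.90 → $3,926.07
After Purchase 3: 378 on hand, pool $7,209.23 (≈ $19.0720 each)
After Purchase 4: 651 on hand, pool $11,481.68 (≈ $17.6370 each)
After Purchase 5: 806 on hand, pool $14,597.18 (≈ $18.1106 each)
Total COGS = $5,150.60 + $3,926.07 = $9,076.67
Ending inventory (cost pool remaining) = $14,597.18

Ending inventory = $14,597.18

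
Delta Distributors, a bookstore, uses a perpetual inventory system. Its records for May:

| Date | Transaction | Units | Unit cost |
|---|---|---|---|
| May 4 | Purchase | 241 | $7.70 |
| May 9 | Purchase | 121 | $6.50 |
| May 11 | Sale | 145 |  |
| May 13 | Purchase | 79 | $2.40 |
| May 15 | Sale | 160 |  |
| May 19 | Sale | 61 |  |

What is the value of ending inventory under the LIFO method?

Ending inventory = $577.50

May 11, 145 sold [LIFO — newest first]: 121 @ $6.50 + 24 @ $7.70 = $971.30
May 15, 160 sold [LIFO — newest first]: 79 @ $2.40 + 81 @ $7.70 = $813.30
May 19, 61 sold [LIFO — newest first]: 61 @ $7.70 = $469.70
Total COGS = $971.30 + $813.30 + $469.70 = $2,254.30
Ending inventory: 75 @ $7.70 = $577.50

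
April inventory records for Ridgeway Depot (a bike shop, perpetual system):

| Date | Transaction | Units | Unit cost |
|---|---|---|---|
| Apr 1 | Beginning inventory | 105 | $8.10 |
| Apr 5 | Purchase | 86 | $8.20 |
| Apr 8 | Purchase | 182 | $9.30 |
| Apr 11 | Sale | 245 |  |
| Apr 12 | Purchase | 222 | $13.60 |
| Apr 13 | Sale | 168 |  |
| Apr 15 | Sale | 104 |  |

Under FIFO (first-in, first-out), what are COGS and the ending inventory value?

Apr 11, 245 sold [FIFO — oldest first]: 105 @ $8.10 + 86 @ $8.20 + 54 @ $9.30 = $2,057.90
Apr 13, 168 sold [FIFO — oldest first]: 128 @ $9.30 + 40 @ $13.60 = $1,734.40
Apr 15, 104 sold [FIFO — oldest first]: 104 @ $13.60 = $1,414.40
Total COGS = $2,057.90 + $1,734.40 + $1,414.40 = $5,206.70
Ending inventory: 78 @ $13.60 = $1,060.80

COGS = $5,206.70; ending inventory = $1,060.80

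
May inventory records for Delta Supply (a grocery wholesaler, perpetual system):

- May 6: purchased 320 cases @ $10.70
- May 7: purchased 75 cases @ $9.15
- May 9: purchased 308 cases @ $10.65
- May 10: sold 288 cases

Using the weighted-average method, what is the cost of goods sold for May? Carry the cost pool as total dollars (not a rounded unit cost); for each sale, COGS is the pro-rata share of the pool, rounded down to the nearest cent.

COGS = $3,027.66

After May 6: 320 on hand, pool $3,424.00 (≈ $10.7000 each)
After May 7: 395 on hand, pool $4,110.25 (≈ $10.4057 each)
After May 9: 703 on hand, pool $7,390.45 (≈ $10.5127 each)
May 10, sell 288: 288/703 × $7,390.45 → $3,027.66
Ending inventory (cost pool remaining) = $4,362.79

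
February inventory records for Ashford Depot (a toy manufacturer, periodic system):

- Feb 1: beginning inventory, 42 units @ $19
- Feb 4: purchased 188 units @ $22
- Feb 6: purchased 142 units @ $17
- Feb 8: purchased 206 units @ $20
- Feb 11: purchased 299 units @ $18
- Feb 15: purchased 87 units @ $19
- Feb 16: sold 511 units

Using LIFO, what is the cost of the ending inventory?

Feb 16, 511 sold [LIFO — newest first]: 87 @ $19 + 299 @ $18 + 125 @ $20 = $9,535
Ending inventory: 42 @ $19 + 188 @ $22 + 142 @ $17 + 81 @ $20 = $8,968

Ending inventory = $8,968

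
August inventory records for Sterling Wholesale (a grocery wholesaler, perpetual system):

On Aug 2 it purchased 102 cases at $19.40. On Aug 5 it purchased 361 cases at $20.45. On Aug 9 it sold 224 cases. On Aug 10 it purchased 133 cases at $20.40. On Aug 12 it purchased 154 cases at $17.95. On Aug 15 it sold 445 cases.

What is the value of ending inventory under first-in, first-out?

Ending inventory = $1,453.95

Aug 9, 224 sold [FIFO — oldest first]: 102 @ $19.40 + 122 @ $20.45 = $4,473.70
Aug 15, 445 sold [FIFO — oldest first]: 239 @ $20.45 + 133 @ $20.40 + 73 @ $17.95 = $8,911.10
Total COGS = $4,473.70 + $8,911.10 = $13,384.80
Ending inventory: 81 @ $17.95 = $1,453.95
Check: goods available $14,838.75 = COGS $13,384.80 + ending $1,453.95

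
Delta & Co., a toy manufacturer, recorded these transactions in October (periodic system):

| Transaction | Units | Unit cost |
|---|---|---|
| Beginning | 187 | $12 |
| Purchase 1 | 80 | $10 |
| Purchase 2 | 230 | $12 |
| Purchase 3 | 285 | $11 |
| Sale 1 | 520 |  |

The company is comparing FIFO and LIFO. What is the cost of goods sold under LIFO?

FIFO COGS: 187 @ $12 + 80 @ $10 + 230 @ $12 + 23 @ $11 = $6,057
LIFO COGS: 285 @ $11 + 230 @ $12 + 5 @ $10 = $5,945

COGS = $5,945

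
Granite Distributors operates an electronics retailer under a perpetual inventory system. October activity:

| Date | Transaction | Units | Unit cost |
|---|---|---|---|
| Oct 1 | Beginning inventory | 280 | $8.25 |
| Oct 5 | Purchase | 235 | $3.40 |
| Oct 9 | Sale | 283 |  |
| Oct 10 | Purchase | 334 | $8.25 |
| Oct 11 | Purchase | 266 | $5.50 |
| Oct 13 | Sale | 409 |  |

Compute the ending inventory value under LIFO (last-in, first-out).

Ending inventory = $3,489.75

Oct 9, 283 sold [LIFO — newest first]: 235 @ $3.40 + 48 @ $8.25 = $1,195.00
Oct 13, 409 sold [LIFO — newest first]: 266 @ $5.50 + 143 @ $8.25 = $2,642.75
Total COGS = $1,195.00 + $2,642.75 = $3,837.75
Ending inventory: 232 @ $8.25 + 191 @ $8.25 = $3,489.75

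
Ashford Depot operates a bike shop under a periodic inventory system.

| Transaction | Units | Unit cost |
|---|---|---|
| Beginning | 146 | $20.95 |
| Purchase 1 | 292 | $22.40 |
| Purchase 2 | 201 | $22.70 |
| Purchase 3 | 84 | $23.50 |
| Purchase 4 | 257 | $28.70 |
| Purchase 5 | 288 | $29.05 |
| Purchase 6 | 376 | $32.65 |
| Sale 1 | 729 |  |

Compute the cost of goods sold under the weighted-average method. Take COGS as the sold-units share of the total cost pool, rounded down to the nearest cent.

Sale 1, sell 729: 729/1644 × $44,154.90 → $19,579.63
Ending inventory (cost pool remaining) = $24,575.27

COGS = $19,579.63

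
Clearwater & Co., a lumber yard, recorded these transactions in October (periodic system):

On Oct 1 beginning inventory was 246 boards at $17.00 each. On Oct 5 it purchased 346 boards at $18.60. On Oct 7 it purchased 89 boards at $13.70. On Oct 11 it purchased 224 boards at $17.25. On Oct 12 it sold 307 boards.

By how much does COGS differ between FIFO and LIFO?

$315.50

FIFO COGS: 246 @ $17.00 + 61 @ $18.60 = $5,316.60
LIFO COGS: 224 @ $17.25 + 83 @ $13.70 = $5,001.10
Difference = |$5,316.60 − $5,001.10| = $315.50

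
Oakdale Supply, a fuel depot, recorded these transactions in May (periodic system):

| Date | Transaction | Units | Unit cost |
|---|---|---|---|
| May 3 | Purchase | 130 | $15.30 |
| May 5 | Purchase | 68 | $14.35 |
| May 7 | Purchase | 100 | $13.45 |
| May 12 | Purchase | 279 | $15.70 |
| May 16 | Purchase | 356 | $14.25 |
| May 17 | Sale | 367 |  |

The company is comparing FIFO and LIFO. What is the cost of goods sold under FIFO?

COGS = $5,393.10

FIFO COGS: 130 @ $15.30 + 68 @ $14.35 + 100 @ $13.45 + 69 @ $15.70 = $5,393.10
LIFO COGS: 356 @ $14.25 + 11 @ $15.70 = $5,245.70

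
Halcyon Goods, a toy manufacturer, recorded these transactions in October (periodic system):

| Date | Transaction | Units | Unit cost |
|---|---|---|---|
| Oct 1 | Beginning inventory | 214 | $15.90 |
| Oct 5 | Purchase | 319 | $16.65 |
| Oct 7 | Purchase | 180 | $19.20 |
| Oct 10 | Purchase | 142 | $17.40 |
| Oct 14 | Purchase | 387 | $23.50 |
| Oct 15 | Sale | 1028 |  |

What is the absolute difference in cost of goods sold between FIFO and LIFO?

FIFO COGS: 214 @ $15.90 + 319 @ $16.65 + 180 @ $19.20 + 142 @ $17.40 + 173 @ $23.50 = $18,706.25
LIFO COGS: 387 @ $23.50 + 142 @ $17.40 + 180 @ $19.20 + 319 @ $16.65 = $20,332.65
Difference = |$18,706.25 − $20,332.65| = $1,626.40

$1,626.40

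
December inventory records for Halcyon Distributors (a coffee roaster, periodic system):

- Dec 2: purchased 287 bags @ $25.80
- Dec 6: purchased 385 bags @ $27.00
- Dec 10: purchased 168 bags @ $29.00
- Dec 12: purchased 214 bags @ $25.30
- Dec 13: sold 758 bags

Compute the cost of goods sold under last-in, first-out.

COGS = $20,438.20

Dec 13, 758 sold [LIFO — newest first]: 214 @ $25.30 + 168 @ $29.00 + 376 @ $27.00 = $20,438.20
Ending inventory: 287 @ $25.80 + 9 @ $27.00 = $7,647.60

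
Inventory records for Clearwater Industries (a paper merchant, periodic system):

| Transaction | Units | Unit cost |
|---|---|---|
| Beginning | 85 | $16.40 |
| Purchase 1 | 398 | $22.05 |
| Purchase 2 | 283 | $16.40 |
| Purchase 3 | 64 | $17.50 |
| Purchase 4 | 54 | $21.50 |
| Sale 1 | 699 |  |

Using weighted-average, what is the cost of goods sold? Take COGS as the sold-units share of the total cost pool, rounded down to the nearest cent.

COGS = $13,515.13

Sale 1, sell 699: 699/884 × $17,092.10 → $13,515.13
Ending inventory (cost pool remaining) = $3,576.97
Check: goods available $17,092.10 = COGS $13,515.13 + ending $3,576.97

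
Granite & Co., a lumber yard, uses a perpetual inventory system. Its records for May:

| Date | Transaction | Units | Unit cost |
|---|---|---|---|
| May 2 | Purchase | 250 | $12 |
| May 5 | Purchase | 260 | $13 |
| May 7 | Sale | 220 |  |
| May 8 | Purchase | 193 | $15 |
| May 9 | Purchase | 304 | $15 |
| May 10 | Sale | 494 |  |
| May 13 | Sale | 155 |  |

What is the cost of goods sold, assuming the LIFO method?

May 7, 220 sold [LIFO — newest first]: 220 @ $13 = $2,860
May 10, 494 sold [LIFO — newest first]: 304 @ $15 + 190 @ $15 = $7,410
May 13, 155 sold [LIFO — newest first]: 3 @ $15 + 40 @ $13 + 112 @ $12 = $1,909
Total COGS = $2,860 + $7,410 + $1,909 = $12,179
Ending inventory: 138 @ $12 = $1,656

COGS = $12,179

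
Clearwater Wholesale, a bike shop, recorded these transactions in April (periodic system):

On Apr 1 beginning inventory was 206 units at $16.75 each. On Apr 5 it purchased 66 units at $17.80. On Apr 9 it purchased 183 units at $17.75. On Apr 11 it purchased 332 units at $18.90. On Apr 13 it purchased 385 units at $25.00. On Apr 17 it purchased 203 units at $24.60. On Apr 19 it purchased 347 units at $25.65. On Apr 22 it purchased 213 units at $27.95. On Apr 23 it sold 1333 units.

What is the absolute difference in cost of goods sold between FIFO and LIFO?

$5,235.25

FIFO COGS: 206 @ $16.75 + 66 @ $17.80 + 183 @ $17.75 + 332 @ $18.90 + 385 @ $25.00 + 161 @ $24.60 = $27,733.95
LIFO COGS: 213 @ $27.95 + 347 @ $25.65 + 203 @ $24.60 + 385 @ $25.00 + 185 @ $18.90 = $32,969.20
Difference = |$27,733.95 − $32,969.20| = $5,235.25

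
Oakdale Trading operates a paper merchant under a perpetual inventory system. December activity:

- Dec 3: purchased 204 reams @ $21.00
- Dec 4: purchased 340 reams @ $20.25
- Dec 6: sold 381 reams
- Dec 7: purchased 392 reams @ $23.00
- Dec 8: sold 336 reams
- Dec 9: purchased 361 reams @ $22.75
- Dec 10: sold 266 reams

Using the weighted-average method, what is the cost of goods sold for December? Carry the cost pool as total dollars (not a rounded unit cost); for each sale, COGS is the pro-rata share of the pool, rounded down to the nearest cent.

After Dec 3: 204 on hand, pool $4,284.00 (≈ $21.0000 each)
After Dec 4: 544 on hand, pool $11,169.00 (≈ $20.5312 each)
Dec 6, sell 381: 381/544 × $11,169.00 → $7,822.40
After Dec 7: 555 on hand, pool $12,362.60 (≈ $22.2750 each)
Dec 8, sell 336: 336/555 × $12,362.60 → $7,484.38
After Dec 9: 580 on hand, pool $13,090.97 (≈ $22.5706 each)
Dec 10, sell 266: 266/580 × $13,090.97 → $6,003.78
Total COGS = $7,822.40 + $7,484.38 + $6,003.78 = $21,310.56
Ending inventory (cost pool remaining) = $7,087.19
Check: goods available $28,397.75 = COGS $21,310.56 + ending $7,087.19

COGS = $21,310.56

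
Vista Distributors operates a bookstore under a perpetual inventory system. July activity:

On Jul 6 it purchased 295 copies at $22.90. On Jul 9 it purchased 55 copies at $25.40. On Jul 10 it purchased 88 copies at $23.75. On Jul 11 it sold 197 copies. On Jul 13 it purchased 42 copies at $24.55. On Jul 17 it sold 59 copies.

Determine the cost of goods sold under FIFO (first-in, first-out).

Jul 11, 197 sold [FIFO — oldest first]: 197 @ $22.90 = $4,511.30
Jul 17, 59 sold [FIFO — oldest first]: 59 @ $22.90 = $1,351.10
Total COGS = $4,511.30 + $1,351.10 = $5,862.40
Ending inventory: 39 @ $22.90 + 55 @ $25.40 + 88 @ $23.75 + 42 @ $24.55 = $5,411.20

COGS = $5,862.40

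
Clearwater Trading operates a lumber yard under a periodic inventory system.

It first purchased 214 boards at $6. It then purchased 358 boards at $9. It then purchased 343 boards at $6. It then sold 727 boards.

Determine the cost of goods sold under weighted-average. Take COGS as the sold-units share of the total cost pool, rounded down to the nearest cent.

COGS = $5,215.33

Sale 1, sell 727: 727/915 × $6,564.00 → $5,215.33
Ending inventory (cost pool remaining) = $1,348.67
Check: goods available $6,564.00 = COGS $5,215.33 + ending $1,348.67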